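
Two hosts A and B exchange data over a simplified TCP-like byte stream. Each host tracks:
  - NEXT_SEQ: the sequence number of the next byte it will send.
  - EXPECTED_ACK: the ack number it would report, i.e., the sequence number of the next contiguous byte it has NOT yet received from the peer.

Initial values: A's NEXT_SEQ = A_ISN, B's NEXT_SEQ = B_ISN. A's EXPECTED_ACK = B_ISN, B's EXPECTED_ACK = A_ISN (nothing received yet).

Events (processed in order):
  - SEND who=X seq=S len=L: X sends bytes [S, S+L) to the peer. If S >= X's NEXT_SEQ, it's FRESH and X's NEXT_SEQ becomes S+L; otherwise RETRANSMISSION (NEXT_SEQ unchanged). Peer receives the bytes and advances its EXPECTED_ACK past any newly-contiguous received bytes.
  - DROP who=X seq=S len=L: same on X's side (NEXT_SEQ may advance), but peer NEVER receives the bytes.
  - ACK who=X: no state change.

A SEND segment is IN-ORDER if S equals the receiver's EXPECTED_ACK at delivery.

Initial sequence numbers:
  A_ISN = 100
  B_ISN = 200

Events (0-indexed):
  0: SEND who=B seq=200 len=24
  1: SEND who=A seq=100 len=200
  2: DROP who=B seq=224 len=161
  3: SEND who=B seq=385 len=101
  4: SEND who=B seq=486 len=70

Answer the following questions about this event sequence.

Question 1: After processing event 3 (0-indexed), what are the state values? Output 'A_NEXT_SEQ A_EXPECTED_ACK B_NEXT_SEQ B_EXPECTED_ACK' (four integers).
After event 0: A_seq=100 A_ack=224 B_seq=224 B_ack=100
After event 1: A_seq=300 A_ack=224 B_seq=224 B_ack=300
After event 2: A_seq=300 A_ack=224 B_seq=385 B_ack=300
After event 3: A_seq=300 A_ack=224 B_seq=486 B_ack=300

300 224 486 300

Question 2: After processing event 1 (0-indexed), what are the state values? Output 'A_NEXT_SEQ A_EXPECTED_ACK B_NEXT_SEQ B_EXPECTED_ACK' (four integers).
After event 0: A_seq=100 A_ack=224 B_seq=224 B_ack=100
After event 1: A_seq=300 A_ack=224 B_seq=224 B_ack=300

300 224 224 300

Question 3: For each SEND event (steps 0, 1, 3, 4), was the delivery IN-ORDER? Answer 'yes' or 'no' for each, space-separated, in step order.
Step 0: SEND seq=200 -> in-order
Step 1: SEND seq=100 -> in-order
Step 3: SEND seq=385 -> out-of-order
Step 4: SEND seq=486 -> out-of-order

Answer: yes yes no no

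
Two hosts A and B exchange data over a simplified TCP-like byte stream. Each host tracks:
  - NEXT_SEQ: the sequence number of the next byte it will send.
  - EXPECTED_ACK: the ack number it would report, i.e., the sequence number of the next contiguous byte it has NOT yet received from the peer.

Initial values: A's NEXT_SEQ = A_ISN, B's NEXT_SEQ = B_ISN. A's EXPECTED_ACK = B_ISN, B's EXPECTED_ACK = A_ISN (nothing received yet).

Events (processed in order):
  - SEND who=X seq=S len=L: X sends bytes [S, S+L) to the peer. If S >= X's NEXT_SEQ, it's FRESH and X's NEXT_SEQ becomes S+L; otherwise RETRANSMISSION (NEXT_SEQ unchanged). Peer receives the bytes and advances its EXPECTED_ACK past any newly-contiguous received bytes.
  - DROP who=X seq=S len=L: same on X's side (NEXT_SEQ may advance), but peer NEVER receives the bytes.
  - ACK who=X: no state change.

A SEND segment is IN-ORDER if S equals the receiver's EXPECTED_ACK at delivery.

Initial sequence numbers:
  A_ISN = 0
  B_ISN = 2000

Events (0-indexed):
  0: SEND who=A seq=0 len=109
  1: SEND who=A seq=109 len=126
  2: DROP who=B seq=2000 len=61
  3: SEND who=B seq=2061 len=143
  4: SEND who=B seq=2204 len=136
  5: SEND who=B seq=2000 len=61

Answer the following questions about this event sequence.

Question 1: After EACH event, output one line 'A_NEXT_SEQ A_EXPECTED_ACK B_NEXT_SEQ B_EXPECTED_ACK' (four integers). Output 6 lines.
109 2000 2000 109
235 2000 2000 235
235 2000 2061 235
235 2000 2204 235
235 2000 2340 235
235 2340 2340 235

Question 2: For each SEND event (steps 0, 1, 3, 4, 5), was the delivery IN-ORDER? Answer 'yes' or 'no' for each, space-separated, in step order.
Step 0: SEND seq=0 -> in-order
Step 1: SEND seq=109 -> in-order
Step 3: SEND seq=2061 -> out-of-order
Step 4: SEND seq=2204 -> out-of-order
Step 5: SEND seq=2000 -> in-order

Answer: yes yes no no yes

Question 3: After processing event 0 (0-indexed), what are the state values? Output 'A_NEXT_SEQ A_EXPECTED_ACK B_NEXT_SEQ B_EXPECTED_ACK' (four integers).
After event 0: A_seq=109 A_ack=2000 B_seq=2000 B_ack=109

109 2000 2000 109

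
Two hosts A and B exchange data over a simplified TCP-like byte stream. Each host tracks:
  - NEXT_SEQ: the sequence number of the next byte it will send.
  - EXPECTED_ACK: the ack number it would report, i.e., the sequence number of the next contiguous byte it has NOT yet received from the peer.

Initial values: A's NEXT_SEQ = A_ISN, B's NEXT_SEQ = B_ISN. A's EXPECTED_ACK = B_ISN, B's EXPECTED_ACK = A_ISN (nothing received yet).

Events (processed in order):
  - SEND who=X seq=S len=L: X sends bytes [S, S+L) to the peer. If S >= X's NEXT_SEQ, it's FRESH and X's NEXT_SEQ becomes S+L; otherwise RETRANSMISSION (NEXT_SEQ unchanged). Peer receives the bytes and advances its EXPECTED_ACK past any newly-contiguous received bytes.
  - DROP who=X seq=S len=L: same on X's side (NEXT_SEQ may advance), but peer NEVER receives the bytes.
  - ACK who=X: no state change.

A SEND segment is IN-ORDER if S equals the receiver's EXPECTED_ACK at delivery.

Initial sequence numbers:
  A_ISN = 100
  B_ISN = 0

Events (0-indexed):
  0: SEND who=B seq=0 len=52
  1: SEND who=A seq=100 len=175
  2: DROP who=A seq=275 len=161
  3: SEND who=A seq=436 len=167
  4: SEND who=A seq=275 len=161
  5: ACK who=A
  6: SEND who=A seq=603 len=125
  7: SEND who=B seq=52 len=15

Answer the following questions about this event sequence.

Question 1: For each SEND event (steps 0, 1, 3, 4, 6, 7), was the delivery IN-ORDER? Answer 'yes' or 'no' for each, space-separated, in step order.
Step 0: SEND seq=0 -> in-order
Step 1: SEND seq=100 -> in-order
Step 3: SEND seq=436 -> out-of-order
Step 4: SEND seq=275 -> in-order
Step 6: SEND seq=603 -> in-order
Step 7: SEND seq=52 -> in-order

Answer: yes yes no yes yes yes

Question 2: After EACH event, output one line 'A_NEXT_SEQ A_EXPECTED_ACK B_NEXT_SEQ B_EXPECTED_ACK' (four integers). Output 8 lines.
100 52 52 100
275 52 52 275
436 52 52 275
603 52 52 275
603 52 52 603
603 52 52 603
728 52 52 728
728 67 67 728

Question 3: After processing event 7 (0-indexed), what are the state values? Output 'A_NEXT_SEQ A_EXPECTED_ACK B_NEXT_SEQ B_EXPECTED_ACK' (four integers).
After event 0: A_seq=100 A_ack=52 B_seq=52 B_ack=100
After event 1: A_seq=275 A_ack=52 B_seq=52 B_ack=275
After event 2: A_seq=436 A_ack=52 B_seq=52 B_ack=275
After event 3: A_seq=603 A_ack=52 B_seq=52 B_ack=275
After event 4: A_seq=603 A_ack=52 B_seq=52 B_ack=603
After event 5: A_seq=603 A_ack=52 B_seq=52 B_ack=603
After event 6: A_seq=728 A_ack=52 B_seq=52 B_ack=728
After event 7: A_seq=728 A_ack=67 B_seq=67 B_ack=728

728 67 67 728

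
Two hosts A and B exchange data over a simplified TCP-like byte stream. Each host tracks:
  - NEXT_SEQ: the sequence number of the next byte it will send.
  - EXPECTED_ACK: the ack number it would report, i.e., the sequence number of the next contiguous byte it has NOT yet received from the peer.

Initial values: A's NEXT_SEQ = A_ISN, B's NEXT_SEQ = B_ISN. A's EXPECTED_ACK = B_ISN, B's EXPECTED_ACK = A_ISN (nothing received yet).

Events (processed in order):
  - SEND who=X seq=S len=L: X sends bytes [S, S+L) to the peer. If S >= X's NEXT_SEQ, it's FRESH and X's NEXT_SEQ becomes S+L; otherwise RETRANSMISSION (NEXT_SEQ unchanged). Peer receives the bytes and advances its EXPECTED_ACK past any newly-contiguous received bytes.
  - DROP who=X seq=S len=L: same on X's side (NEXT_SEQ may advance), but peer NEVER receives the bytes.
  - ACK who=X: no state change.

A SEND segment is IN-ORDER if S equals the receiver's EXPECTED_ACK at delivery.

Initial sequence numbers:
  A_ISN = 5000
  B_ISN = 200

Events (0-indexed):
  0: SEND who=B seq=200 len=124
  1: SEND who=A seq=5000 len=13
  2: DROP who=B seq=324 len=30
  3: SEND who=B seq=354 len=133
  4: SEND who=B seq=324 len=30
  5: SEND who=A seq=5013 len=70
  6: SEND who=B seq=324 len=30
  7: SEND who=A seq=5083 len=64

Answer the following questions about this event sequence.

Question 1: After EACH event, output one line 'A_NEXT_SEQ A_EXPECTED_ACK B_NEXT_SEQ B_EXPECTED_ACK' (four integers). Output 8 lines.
5000 324 324 5000
5013 324 324 5013
5013 324 354 5013
5013 324 487 5013
5013 487 487 5013
5083 487 487 5083
5083 487 487 5083
5147 487 487 5147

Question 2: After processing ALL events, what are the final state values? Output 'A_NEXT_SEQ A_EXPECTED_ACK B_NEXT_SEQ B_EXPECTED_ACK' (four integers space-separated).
Answer: 5147 487 487 5147

Derivation:
After event 0: A_seq=5000 A_ack=324 B_seq=324 B_ack=5000
After event 1: A_seq=5013 A_ack=324 B_seq=324 B_ack=5013
After event 2: A_seq=5013 A_ack=324 B_seq=354 B_ack=5013
After event 3: A_seq=5013 A_ack=324 B_seq=487 B_ack=5013
After event 4: A_seq=5013 A_ack=487 B_seq=487 B_ack=5013
After event 5: A_seq=5083 A_ack=487 B_seq=487 B_ack=5083
After event 6: A_seq=5083 A_ack=487 B_seq=487 B_ack=5083
After event 7: A_seq=5147 A_ack=487 B_seq=487 B_ack=5147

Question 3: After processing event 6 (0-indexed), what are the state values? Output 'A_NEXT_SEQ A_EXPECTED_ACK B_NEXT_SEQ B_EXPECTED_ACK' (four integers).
After event 0: A_seq=5000 A_ack=324 B_seq=324 B_ack=5000
After event 1: A_seq=5013 A_ack=324 B_seq=324 B_ack=5013
After event 2: A_seq=5013 A_ack=324 B_seq=354 B_ack=5013
After event 3: A_seq=5013 A_ack=324 B_seq=487 B_ack=5013
After event 4: A_seq=5013 A_ack=487 B_seq=487 B_ack=5013
After event 5: A_seq=5083 A_ack=487 B_seq=487 B_ack=5083
After event 6: A_seq=5083 A_ack=487 B_seq=487 B_ack=5083

5083 487 487 5083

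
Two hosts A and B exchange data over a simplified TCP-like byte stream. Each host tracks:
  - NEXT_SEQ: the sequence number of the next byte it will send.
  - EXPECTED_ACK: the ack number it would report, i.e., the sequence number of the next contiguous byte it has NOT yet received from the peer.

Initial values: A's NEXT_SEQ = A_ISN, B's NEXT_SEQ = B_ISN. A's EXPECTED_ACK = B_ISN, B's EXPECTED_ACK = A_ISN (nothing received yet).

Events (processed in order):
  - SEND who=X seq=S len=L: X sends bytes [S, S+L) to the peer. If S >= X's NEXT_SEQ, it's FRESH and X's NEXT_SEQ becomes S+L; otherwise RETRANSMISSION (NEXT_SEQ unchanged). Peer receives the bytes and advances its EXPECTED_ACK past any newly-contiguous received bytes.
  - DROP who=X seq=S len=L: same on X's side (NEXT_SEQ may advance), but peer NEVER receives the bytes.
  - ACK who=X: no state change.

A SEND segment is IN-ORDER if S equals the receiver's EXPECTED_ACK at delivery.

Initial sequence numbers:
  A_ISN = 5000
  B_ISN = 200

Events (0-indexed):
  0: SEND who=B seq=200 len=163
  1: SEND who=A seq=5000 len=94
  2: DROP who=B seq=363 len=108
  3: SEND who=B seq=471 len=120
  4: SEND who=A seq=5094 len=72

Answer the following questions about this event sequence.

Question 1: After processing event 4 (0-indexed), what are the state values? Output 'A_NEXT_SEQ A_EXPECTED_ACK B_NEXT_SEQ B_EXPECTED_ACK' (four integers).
After event 0: A_seq=5000 A_ack=363 B_seq=363 B_ack=5000
After event 1: A_seq=5094 A_ack=363 B_seq=363 B_ack=5094
After event 2: A_seq=5094 A_ack=363 B_seq=471 B_ack=5094
After event 3: A_seq=5094 A_ack=363 B_seq=591 B_ack=5094
After event 4: A_seq=5166 A_ack=363 B_seq=591 B_ack=5166

5166 363 591 5166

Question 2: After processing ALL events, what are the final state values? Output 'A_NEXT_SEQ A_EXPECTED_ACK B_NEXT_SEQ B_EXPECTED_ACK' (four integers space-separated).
Answer: 5166 363 591 5166

Derivation:
After event 0: A_seq=5000 A_ack=363 B_seq=363 B_ack=5000
After event 1: A_seq=5094 A_ack=363 B_seq=363 B_ack=5094
After event 2: A_seq=5094 A_ack=363 B_seq=471 B_ack=5094
After event 3: A_seq=5094 A_ack=363 B_seq=591 B_ack=5094
After event 4: A_seq=5166 A_ack=363 B_seq=591 B_ack=5166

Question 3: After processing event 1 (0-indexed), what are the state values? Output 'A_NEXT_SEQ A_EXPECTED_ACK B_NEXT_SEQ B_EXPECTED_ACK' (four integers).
After event 0: A_seq=5000 A_ack=363 B_seq=363 B_ack=5000
After event 1: A_seq=5094 A_ack=363 B_seq=363 B_ack=5094

5094 363 363 5094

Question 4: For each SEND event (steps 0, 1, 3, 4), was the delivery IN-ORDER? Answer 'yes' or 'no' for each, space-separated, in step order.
Step 0: SEND seq=200 -> in-order
Step 1: SEND seq=5000 -> in-order
Step 3: SEND seq=471 -> out-of-order
Step 4: SEND seq=5094 -> in-order

Answer: yes yes no yes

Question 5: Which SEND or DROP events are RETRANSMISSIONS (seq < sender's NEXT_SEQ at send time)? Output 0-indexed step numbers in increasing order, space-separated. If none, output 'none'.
Answer: none

Derivation:
Step 0: SEND seq=200 -> fresh
Step 1: SEND seq=5000 -> fresh
Step 2: DROP seq=363 -> fresh
Step 3: SEND seq=471 -> fresh
Step 4: SEND seq=5094 -> fresh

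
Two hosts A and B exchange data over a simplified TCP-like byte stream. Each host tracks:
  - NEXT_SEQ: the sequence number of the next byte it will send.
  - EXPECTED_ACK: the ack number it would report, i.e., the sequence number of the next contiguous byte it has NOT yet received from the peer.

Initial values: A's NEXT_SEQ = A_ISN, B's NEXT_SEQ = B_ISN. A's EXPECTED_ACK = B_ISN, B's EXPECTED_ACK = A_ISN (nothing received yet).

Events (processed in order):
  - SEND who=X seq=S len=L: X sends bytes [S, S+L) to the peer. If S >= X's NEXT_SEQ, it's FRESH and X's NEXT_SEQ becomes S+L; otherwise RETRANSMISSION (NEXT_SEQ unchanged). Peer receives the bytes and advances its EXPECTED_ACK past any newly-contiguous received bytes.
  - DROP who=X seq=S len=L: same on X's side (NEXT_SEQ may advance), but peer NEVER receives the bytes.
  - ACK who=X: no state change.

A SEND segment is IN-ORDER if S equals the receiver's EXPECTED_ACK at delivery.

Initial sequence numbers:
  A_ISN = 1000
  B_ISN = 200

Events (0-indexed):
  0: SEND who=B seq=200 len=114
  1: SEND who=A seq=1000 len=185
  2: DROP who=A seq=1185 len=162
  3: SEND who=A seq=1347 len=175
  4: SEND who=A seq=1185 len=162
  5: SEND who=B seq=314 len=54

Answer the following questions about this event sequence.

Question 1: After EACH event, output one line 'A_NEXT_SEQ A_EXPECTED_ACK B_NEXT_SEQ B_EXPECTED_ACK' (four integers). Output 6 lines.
1000 314 314 1000
1185 314 314 1185
1347 314 314 1185
1522 314 314 1185
1522 314 314 1522
1522 368 368 1522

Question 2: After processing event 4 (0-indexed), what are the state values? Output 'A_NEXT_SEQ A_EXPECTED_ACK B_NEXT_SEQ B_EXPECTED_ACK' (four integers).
After event 0: A_seq=1000 A_ack=314 B_seq=314 B_ack=1000
After event 1: A_seq=1185 A_ack=314 B_seq=314 B_ack=1185
After event 2: A_seq=1347 A_ack=314 B_seq=314 B_ack=1185
After event 3: A_seq=1522 A_ack=314 B_seq=314 B_ack=1185
After event 4: A_seq=1522 A_ack=314 B_seq=314 B_ack=1522

1522 314 314 1522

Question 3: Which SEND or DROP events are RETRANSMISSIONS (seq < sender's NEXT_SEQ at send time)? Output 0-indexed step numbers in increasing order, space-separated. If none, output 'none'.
Answer: 4

Derivation:
Step 0: SEND seq=200 -> fresh
Step 1: SEND seq=1000 -> fresh
Step 2: DROP seq=1185 -> fresh
Step 3: SEND seq=1347 -> fresh
Step 4: SEND seq=1185 -> retransmit
Step 5: SEND seq=314 -> fresh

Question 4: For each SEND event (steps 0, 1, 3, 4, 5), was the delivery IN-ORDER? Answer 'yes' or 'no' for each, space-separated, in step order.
Step 0: SEND seq=200 -> in-order
Step 1: SEND seq=1000 -> in-order
Step 3: SEND seq=1347 -> out-of-order
Step 4: SEND seq=1185 -> in-order
Step 5: SEND seq=314 -> in-order

Answer: yes yes no yes yes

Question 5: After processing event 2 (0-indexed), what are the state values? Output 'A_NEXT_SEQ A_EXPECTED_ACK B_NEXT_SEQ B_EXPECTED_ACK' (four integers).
After event 0: A_seq=1000 A_ack=314 B_seq=314 B_ack=1000
After event 1: A_seq=1185 A_ack=314 B_seq=314 B_ack=1185
After event 2: A_seq=1347 A_ack=314 B_seq=314 B_ack=1185

1347 314 314 1185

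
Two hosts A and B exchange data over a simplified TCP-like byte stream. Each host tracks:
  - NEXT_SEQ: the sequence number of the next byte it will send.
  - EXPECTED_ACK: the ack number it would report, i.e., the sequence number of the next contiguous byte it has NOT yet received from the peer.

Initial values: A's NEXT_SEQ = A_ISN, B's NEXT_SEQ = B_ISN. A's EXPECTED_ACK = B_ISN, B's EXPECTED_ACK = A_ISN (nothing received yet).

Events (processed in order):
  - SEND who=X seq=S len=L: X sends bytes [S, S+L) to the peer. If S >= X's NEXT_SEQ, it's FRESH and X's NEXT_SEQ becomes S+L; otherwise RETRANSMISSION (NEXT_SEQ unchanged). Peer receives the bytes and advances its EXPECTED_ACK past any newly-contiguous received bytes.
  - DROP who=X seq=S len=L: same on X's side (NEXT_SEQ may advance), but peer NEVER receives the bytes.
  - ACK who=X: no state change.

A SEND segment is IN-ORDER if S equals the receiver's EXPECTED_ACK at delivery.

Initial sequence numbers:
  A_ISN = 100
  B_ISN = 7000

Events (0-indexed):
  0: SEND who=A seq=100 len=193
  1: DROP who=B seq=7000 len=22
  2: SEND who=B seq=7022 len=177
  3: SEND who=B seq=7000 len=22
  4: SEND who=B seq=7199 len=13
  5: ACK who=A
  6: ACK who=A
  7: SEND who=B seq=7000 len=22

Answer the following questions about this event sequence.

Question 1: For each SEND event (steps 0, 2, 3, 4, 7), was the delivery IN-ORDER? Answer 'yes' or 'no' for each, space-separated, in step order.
Answer: yes no yes yes no

Derivation:
Step 0: SEND seq=100 -> in-order
Step 2: SEND seq=7022 -> out-of-order
Step 3: SEND seq=7000 -> in-order
Step 4: SEND seq=7199 -> in-order
Step 7: SEND seq=7000 -> out-of-order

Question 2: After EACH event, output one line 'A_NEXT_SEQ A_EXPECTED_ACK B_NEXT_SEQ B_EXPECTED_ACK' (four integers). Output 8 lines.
293 7000 7000 293
293 7000 7022 293
293 7000 7199 293
293 7199 7199 293
293 7212 7212 293
293 7212 7212 293
293 7212 7212 293
293 7212 7212 293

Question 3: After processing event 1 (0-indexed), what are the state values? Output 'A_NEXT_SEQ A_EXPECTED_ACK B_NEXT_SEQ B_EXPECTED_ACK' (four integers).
After event 0: A_seq=293 A_ack=7000 B_seq=7000 B_ack=293
After event 1: A_seq=293 A_ack=7000 B_seq=7022 B_ack=293

293 7000 7022 293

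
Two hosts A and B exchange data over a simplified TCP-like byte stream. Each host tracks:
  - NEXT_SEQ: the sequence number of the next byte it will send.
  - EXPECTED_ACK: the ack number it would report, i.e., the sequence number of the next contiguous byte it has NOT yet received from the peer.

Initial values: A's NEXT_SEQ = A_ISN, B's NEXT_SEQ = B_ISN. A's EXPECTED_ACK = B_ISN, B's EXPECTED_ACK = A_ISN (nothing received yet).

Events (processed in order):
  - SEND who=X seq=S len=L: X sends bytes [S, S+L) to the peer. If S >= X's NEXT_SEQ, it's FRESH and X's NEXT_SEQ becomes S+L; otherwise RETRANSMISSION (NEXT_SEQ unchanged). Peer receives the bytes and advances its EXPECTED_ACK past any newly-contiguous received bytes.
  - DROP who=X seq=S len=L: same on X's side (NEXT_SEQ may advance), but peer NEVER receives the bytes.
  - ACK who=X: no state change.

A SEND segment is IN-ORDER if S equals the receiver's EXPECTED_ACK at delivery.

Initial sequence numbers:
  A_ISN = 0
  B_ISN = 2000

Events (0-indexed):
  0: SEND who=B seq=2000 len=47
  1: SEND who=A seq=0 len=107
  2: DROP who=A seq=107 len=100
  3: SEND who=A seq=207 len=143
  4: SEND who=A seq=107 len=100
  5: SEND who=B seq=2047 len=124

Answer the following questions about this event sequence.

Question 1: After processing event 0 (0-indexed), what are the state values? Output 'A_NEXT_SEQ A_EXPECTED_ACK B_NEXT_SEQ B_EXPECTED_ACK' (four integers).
After event 0: A_seq=0 A_ack=2047 B_seq=2047 B_ack=0

0 2047 2047 0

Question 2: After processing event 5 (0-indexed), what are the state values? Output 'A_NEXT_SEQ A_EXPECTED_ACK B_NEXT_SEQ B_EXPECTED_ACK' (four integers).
After event 0: A_seq=0 A_ack=2047 B_seq=2047 B_ack=0
After event 1: A_seq=107 A_ack=2047 B_seq=2047 B_ack=107
After event 2: A_seq=207 A_ack=2047 B_seq=2047 B_ack=107
After event 3: A_seq=350 A_ack=2047 B_seq=2047 B_ack=107
After event 4: A_seq=350 A_ack=2047 B_seq=2047 B_ack=350
After event 5: A_seq=350 A_ack=2171 B_seq=2171 B_ack=350

350 2171 2171 350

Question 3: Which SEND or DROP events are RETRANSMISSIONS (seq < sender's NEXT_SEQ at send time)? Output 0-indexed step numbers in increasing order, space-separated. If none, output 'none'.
Answer: 4

Derivation:
Step 0: SEND seq=2000 -> fresh
Step 1: SEND seq=0 -> fresh
Step 2: DROP seq=107 -> fresh
Step 3: SEND seq=207 -> fresh
Step 4: SEND seq=107 -> retransmit
Step 5: SEND seq=2047 -> fresh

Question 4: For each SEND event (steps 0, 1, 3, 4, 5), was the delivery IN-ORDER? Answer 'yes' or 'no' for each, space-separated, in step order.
Answer: yes yes no yes yes

Derivation:
Step 0: SEND seq=2000 -> in-order
Step 1: SEND seq=0 -> in-order
Step 3: SEND seq=207 -> out-of-order
Step 4: SEND seq=107 -> in-order
Step 5: SEND seq=2047 -> in-order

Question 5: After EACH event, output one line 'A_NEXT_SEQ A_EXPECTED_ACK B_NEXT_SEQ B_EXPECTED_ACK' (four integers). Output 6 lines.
0 2047 2047 0
107 2047 2047 107
207 2047 2047 107
350 2047 2047 107
350 2047 2047 350
350 2171 2171 350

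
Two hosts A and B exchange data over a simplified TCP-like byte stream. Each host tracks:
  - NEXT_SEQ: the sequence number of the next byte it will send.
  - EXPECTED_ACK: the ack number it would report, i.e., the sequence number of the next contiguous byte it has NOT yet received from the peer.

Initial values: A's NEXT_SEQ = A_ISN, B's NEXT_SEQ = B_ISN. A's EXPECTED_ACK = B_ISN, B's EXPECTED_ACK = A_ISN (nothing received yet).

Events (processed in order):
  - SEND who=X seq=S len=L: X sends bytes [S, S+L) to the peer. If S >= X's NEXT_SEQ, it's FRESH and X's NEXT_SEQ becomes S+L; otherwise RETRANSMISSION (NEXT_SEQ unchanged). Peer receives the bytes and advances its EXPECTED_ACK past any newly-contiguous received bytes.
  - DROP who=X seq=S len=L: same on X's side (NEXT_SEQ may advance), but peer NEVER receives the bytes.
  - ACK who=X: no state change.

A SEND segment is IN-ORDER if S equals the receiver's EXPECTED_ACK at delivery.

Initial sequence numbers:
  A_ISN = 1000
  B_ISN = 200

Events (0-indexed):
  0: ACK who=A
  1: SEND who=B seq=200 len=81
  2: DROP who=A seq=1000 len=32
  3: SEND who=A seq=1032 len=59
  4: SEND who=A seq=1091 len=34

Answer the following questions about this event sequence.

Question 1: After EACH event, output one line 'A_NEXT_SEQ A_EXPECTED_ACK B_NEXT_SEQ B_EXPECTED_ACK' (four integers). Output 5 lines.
1000 200 200 1000
1000 281 281 1000
1032 281 281 1000
1091 281 281 1000
1125 281 281 1000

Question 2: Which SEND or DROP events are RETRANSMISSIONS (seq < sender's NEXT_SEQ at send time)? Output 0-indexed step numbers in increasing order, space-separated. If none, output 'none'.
Answer: none

Derivation:
Step 1: SEND seq=200 -> fresh
Step 2: DROP seq=1000 -> fresh
Step 3: SEND seq=1032 -> fresh
Step 4: SEND seq=1091 -> fresh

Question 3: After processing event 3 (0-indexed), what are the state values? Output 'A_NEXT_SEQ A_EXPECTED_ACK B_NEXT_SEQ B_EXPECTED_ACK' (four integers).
After event 0: A_seq=1000 A_ack=200 B_seq=200 B_ack=1000
After event 1: A_seq=1000 A_ack=281 B_seq=281 B_ack=1000
After event 2: A_seq=1032 A_ack=281 B_seq=281 B_ack=1000
After event 3: A_seq=1091 A_ack=281 B_seq=281 B_ack=1000

1091 281 281 1000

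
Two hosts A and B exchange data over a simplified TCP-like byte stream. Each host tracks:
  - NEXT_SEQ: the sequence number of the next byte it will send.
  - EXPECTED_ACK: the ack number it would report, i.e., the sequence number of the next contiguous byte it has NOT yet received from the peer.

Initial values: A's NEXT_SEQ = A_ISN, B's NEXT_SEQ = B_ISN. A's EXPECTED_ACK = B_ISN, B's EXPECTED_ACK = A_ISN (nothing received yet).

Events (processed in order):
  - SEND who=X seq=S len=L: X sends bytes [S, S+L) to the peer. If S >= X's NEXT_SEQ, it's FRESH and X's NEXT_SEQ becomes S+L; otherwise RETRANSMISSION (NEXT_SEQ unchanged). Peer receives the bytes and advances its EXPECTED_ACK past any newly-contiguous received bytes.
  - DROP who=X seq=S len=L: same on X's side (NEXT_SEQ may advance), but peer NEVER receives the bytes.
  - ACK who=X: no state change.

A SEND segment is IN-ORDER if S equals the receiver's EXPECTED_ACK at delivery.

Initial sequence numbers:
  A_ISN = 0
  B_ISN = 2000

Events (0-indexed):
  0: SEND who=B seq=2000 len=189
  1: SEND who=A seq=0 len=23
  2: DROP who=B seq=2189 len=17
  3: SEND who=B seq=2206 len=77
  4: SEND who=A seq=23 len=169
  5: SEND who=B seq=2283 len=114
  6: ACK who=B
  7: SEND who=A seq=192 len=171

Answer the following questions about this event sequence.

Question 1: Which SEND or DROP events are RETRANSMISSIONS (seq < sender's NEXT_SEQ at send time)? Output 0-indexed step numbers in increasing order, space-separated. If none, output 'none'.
Step 0: SEND seq=2000 -> fresh
Step 1: SEND seq=0 -> fresh
Step 2: DROP seq=2189 -> fresh
Step 3: SEND seq=2206 -> fresh
Step 4: SEND seq=23 -> fresh
Step 5: SEND seq=2283 -> fresh
Step 7: SEND seq=192 -> fresh

Answer: none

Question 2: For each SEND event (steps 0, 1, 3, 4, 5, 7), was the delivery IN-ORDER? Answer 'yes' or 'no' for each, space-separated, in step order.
Step 0: SEND seq=2000 -> in-order
Step 1: SEND seq=0 -> in-order
Step 3: SEND seq=2206 -> out-of-order
Step 4: SEND seq=23 -> in-order
Step 5: SEND seq=2283 -> out-of-order
Step 7: SEND seq=192 -> in-order

Answer: yes yes no yes no yes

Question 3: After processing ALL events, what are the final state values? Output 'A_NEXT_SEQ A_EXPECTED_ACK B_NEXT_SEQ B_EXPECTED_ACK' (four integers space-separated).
After event 0: A_seq=0 A_ack=2189 B_seq=2189 B_ack=0
After event 1: A_seq=23 A_ack=2189 B_seq=2189 B_ack=23
After event 2: A_seq=23 A_ack=2189 B_seq=2206 B_ack=23
After event 3: A_seq=23 A_ack=2189 B_seq=2283 B_ack=23
After event 4: A_seq=192 A_ack=2189 B_seq=2283 B_ack=192
After event 5: A_seq=192 A_ack=2189 B_seq=2397 B_ack=192
After event 6: A_seq=192 A_ack=2189 B_seq=2397 B_ack=192
After event 7: A_seq=363 A_ack=2189 B_seq=2397 B_ack=363

Answer: 363 2189 2397 363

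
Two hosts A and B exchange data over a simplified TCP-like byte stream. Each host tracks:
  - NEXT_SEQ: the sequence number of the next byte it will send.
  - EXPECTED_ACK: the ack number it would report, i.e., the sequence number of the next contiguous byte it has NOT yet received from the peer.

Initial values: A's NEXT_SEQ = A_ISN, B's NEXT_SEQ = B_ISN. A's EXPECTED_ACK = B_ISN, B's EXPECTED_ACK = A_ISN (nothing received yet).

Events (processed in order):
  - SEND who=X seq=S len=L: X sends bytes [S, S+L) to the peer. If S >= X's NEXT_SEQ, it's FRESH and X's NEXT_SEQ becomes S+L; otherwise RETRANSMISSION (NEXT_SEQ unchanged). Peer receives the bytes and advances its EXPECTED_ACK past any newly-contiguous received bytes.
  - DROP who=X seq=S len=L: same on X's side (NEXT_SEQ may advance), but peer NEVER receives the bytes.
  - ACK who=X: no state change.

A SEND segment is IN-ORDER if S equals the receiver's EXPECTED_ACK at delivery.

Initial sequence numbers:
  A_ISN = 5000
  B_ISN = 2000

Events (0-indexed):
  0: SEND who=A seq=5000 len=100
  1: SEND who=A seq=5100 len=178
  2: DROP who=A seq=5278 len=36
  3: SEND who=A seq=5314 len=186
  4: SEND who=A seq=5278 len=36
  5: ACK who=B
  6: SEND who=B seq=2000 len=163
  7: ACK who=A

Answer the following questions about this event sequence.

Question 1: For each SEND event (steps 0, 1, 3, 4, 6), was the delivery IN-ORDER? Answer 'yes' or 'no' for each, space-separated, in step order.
Answer: yes yes no yes yes

Derivation:
Step 0: SEND seq=5000 -> in-order
Step 1: SEND seq=5100 -> in-order
Step 3: SEND seq=5314 -> out-of-order
Step 4: SEND seq=5278 -> in-order
Step 6: SEND seq=2000 -> in-order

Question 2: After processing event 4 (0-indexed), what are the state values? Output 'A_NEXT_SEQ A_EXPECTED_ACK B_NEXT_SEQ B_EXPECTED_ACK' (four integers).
After event 0: A_seq=5100 A_ack=2000 B_seq=2000 B_ack=5100
After event 1: A_seq=5278 A_ack=2000 B_seq=2000 B_ack=5278
After event 2: A_seq=5314 A_ack=2000 B_seq=2000 B_ack=5278
After event 3: A_seq=5500 A_ack=2000 B_seq=2000 B_ack=5278
After event 4: A_seq=5500 A_ack=2000 B_seq=2000 B_ack=5500

5500 2000 2000 5500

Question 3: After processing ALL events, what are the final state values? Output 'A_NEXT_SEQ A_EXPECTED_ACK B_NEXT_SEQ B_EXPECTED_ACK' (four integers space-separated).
After event 0: A_seq=5100 A_ack=2000 B_seq=2000 B_ack=5100
After event 1: A_seq=5278 A_ack=2000 B_seq=2000 B_ack=5278
After event 2: A_seq=5314 A_ack=2000 B_seq=2000 B_ack=5278
After event 3: A_seq=5500 A_ack=2000 B_seq=2000 B_ack=5278
After event 4: A_seq=5500 A_ack=2000 B_seq=2000 B_ack=5500
After event 5: A_seq=5500 A_ack=2000 B_seq=2000 B_ack=5500
After event 6: A_seq=5500 A_ack=2163 B_seq=2163 B_ack=5500
After event 7: A_seq=5500 A_ack=2163 B_seq=2163 B_ack=5500

Answer: 5500 2163 2163 5500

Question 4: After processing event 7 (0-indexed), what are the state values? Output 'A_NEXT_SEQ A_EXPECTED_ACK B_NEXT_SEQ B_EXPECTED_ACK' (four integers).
After event 0: A_seq=5100 A_ack=2000 B_seq=2000 B_ack=5100
After event 1: A_seq=5278 A_ack=2000 B_seq=2000 B_ack=5278
After event 2: A_seq=5314 A_ack=2000 B_seq=2000 B_ack=5278
After event 3: A_seq=5500 A_ack=2000 B_seq=2000 B_ack=5278
After event 4: A_seq=5500 A_ack=2000 B_seq=2000 B_ack=5500
After event 5: A_seq=5500 A_ack=2000 B_seq=2000 B_ack=5500
After event 6: A_seq=5500 A_ack=2163 B_seq=2163 B_ack=5500
After event 7: A_seq=5500 A_ack=2163 B_seq=2163 B_ack=5500

5500 2163 2163 5500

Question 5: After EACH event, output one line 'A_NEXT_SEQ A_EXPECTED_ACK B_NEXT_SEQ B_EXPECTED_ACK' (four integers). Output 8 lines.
5100 2000 2000 5100
5278 2000 2000 5278
5314 2000 2000 5278
5500 2000 2000 5278
5500 2000 2000 5500
5500 2000 2000 5500
5500 2163 2163 5500
5500 2163 2163 5500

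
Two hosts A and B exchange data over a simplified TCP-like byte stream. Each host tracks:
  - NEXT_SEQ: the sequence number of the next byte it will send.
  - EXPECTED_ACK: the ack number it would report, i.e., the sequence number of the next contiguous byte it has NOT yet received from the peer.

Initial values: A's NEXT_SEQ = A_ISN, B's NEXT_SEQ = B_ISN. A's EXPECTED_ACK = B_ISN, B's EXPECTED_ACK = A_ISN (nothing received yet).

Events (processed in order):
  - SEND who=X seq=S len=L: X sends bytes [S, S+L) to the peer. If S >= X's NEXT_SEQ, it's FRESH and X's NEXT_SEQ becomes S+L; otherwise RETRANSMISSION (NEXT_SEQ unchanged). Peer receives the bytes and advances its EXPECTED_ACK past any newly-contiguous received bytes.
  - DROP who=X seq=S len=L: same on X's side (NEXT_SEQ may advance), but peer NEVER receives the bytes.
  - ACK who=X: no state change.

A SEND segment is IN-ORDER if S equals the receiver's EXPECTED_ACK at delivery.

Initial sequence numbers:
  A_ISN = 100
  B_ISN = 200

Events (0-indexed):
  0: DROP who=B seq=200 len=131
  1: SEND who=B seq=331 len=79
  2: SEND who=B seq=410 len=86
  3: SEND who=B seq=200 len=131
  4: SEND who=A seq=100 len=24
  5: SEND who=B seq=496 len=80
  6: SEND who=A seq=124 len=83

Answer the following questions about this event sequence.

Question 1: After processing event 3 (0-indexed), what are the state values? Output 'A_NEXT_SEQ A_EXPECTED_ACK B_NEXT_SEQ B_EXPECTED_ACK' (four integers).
After event 0: A_seq=100 A_ack=200 B_seq=331 B_ack=100
After event 1: A_seq=100 A_ack=200 B_seq=410 B_ack=100
After event 2: A_seq=100 A_ack=200 B_seq=496 B_ack=100
After event 3: A_seq=100 A_ack=496 B_seq=496 B_ack=100

100 496 496 100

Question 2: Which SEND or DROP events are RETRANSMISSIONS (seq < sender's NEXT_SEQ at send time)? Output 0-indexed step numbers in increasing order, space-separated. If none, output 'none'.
Answer: 3

Derivation:
Step 0: DROP seq=200 -> fresh
Step 1: SEND seq=331 -> fresh
Step 2: SEND seq=410 -> fresh
Step 3: SEND seq=200 -> retransmit
Step 4: SEND seq=100 -> fresh
Step 5: SEND seq=496 -> fresh
Step 6: SEND seq=124 -> fresh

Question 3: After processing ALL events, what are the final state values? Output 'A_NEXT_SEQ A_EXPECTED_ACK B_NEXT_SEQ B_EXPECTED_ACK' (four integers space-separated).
After event 0: A_seq=100 A_ack=200 B_seq=331 B_ack=100
After event 1: A_seq=100 A_ack=200 B_seq=410 B_ack=100
After event 2: A_seq=100 A_ack=200 B_seq=496 B_ack=100
After event 3: A_seq=100 A_ack=496 B_seq=496 B_ack=100
After event 4: A_seq=124 A_ack=496 B_seq=496 B_ack=124
After event 5: A_seq=124 A_ack=576 B_seq=576 B_ack=124
After event 6: A_seq=207 A_ack=576 B_seq=576 B_ack=207

Answer: 207 576 576 207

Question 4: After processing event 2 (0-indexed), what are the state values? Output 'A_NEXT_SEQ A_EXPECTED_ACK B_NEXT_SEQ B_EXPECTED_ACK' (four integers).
After event 0: A_seq=100 A_ack=200 B_seq=331 B_ack=100
After event 1: A_seq=100 A_ack=200 B_seq=410 B_ack=100
After event 2: A_seq=100 A_ack=200 B_seq=496 B_ack=100

100 200 496 100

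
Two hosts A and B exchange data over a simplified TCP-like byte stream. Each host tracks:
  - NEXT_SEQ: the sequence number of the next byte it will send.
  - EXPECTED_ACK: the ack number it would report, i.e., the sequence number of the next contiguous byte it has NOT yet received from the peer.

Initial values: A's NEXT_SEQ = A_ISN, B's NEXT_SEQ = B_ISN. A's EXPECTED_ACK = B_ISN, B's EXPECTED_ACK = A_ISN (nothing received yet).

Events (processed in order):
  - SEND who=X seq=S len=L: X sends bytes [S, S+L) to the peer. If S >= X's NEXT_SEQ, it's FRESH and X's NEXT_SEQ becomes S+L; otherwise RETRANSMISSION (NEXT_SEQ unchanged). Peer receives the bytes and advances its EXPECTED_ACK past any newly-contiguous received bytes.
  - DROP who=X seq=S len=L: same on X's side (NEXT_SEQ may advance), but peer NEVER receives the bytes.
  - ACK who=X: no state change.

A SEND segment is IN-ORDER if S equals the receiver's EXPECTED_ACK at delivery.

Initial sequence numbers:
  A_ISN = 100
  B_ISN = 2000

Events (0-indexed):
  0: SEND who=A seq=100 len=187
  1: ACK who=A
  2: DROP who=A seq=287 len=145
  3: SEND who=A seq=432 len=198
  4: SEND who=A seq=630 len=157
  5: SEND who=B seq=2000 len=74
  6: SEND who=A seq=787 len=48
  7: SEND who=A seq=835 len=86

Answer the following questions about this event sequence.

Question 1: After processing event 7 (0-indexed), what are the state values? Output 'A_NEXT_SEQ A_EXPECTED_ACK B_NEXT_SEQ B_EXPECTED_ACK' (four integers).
After event 0: A_seq=287 A_ack=2000 B_seq=2000 B_ack=287
After event 1: A_seq=287 A_ack=2000 B_seq=2000 B_ack=287
After event 2: A_seq=432 A_ack=2000 B_seq=2000 B_ack=287
After event 3: A_seq=630 A_ack=2000 B_seq=2000 B_ack=287
After event 4: A_seq=787 A_ack=2000 B_seq=2000 B_ack=287
After event 5: A_seq=787 A_ack=2074 B_seq=2074 B_ack=287
After event 6: A_seq=835 A_ack=2074 B_seq=2074 B_ack=287
After event 7: A_seq=921 A_ack=2074 B_seq=2074 B_ack=287

921 2074 2074 287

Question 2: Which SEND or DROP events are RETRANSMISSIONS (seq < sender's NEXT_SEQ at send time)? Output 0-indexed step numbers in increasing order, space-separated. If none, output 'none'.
Answer: none

Derivation:
Step 0: SEND seq=100 -> fresh
Step 2: DROP seq=287 -> fresh
Step 3: SEND seq=432 -> fresh
Step 4: SEND seq=630 -> fresh
Step 5: SEND seq=2000 -> fresh
Step 6: SEND seq=787 -> fresh
Step 7: SEND seq=835 -> fresh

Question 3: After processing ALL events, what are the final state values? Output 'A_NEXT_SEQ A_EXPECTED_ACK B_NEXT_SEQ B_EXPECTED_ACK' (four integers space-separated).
After event 0: A_seq=287 A_ack=2000 B_seq=2000 B_ack=287
After event 1: A_seq=287 A_ack=2000 B_seq=2000 B_ack=287
After event 2: A_seq=432 A_ack=2000 B_seq=2000 B_ack=287
After event 3: A_seq=630 A_ack=2000 B_seq=2000 B_ack=287
After event 4: A_seq=787 A_ack=2000 B_seq=2000 B_ack=287
After event 5: A_seq=787 A_ack=2074 B_seq=2074 B_ack=287
After event 6: A_seq=835 A_ack=2074 B_seq=2074 B_ack=287
After event 7: A_seq=921 A_ack=2074 B_seq=2074 B_ack=287

Answer: 921 2074 2074 287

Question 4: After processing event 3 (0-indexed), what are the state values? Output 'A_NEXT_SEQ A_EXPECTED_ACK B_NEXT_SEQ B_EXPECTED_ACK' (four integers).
After event 0: A_seq=287 A_ack=2000 B_seq=2000 B_ack=287
After event 1: A_seq=287 A_ack=2000 B_seq=2000 B_ack=287
After event 2: A_seq=432 A_ack=2000 B_seq=2000 B_ack=287
After event 3: A_seq=630 A_ack=2000 B_seq=2000 B_ack=287

630 2000 2000 287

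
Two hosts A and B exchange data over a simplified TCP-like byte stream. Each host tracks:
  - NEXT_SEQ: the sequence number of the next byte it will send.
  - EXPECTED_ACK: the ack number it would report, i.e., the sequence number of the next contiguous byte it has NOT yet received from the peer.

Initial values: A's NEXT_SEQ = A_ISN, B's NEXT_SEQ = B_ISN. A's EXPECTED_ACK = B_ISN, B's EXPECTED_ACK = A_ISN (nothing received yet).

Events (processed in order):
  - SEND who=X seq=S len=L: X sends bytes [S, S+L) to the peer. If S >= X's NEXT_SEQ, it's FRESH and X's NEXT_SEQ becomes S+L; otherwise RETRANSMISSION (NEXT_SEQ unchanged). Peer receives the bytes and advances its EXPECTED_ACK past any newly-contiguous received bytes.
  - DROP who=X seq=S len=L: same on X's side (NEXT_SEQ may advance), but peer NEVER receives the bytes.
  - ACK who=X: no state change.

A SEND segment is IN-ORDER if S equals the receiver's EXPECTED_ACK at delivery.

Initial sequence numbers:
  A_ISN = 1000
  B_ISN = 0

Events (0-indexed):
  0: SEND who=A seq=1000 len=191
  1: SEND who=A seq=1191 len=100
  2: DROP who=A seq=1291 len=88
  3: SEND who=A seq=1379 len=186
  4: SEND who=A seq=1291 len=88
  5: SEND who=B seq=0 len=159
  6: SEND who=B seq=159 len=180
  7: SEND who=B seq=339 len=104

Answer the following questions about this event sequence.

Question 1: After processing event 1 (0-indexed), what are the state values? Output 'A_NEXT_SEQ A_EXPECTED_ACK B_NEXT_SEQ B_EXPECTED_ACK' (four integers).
After event 0: A_seq=1191 A_ack=0 B_seq=0 B_ack=1191
After event 1: A_seq=1291 A_ack=0 B_seq=0 B_ack=1291

1291 0 0 1291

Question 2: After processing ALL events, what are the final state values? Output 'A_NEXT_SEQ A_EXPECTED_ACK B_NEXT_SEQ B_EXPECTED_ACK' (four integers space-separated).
Answer: 1565 443 443 1565

Derivation:
After event 0: A_seq=1191 A_ack=0 B_seq=0 B_ack=1191
After event 1: A_seq=1291 A_ack=0 B_seq=0 B_ack=1291
After event 2: A_seq=1379 A_ack=0 B_seq=0 B_ack=1291
After event 3: A_seq=1565 A_ack=0 B_seq=0 B_ack=1291
After event 4: A_seq=1565 A_ack=0 B_seq=0 B_ack=1565
After event 5: A_seq=1565 A_ack=159 B_seq=159 B_ack=1565
After event 6: A_seq=1565 A_ack=339 B_seq=339 B_ack=1565
After event 7: A_seq=1565 A_ack=443 B_seq=443 B_ack=1565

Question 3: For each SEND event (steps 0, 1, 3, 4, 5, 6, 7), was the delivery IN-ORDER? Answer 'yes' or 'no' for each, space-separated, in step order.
Answer: yes yes no yes yes yes yes

Derivation:
Step 0: SEND seq=1000 -> in-order
Step 1: SEND seq=1191 -> in-order
Step 3: SEND seq=1379 -> out-of-order
Step 4: SEND seq=1291 -> in-order
Step 5: SEND seq=0 -> in-order
Step 6: SEND seq=159 -> in-order
Step 7: SEND seq=339 -> in-order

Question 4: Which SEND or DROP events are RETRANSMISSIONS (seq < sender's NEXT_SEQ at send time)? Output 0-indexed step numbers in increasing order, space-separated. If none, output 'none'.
Step 0: SEND seq=1000 -> fresh
Step 1: SEND seq=1191 -> fresh
Step 2: DROP seq=1291 -> fresh
Step 3: SEND seq=1379 -> fresh
Step 4: SEND seq=1291 -> retransmit
Step 5: SEND seq=0 -> fresh
Step 6: SEND seq=159 -> fresh
Step 7: SEND seq=339 -> fresh

Answer: 4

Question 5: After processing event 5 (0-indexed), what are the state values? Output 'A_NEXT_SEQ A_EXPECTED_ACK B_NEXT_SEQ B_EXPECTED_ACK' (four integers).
After event 0: A_seq=1191 A_ack=0 B_seq=0 B_ack=1191
After event 1: A_seq=1291 A_ack=0 B_seq=0 B_ack=1291
After event 2: A_seq=1379 A_ack=0 B_seq=0 B_ack=1291
After event 3: A_seq=1565 A_ack=0 B_seq=0 B_ack=1291
After event 4: A_seq=1565 A_ack=0 B_seq=0 B_ack=1565
After event 5: A_seq=1565 A_ack=159 B_seq=159 B_ack=1565

1565 159 159 1565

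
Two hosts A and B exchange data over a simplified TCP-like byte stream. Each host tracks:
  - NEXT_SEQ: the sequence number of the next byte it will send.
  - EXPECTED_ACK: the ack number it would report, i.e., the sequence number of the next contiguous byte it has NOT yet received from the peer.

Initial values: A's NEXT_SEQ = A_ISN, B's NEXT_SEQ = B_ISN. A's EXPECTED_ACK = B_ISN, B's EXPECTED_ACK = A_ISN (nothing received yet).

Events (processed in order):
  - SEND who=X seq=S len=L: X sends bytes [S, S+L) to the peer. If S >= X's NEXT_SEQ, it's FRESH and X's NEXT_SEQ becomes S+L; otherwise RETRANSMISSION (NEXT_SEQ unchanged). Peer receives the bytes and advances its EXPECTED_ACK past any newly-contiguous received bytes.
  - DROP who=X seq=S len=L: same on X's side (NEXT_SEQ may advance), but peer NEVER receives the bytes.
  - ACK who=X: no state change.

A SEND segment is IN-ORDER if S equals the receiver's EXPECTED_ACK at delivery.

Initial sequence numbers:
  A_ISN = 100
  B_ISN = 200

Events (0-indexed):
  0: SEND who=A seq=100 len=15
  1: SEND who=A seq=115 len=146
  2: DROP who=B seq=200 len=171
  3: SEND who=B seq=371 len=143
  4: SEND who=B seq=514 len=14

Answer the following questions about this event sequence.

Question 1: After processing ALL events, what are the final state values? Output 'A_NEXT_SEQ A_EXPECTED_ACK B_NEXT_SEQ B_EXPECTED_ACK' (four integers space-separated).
After event 0: A_seq=115 A_ack=200 B_seq=200 B_ack=115
After event 1: A_seq=261 A_ack=200 B_seq=200 B_ack=261
After event 2: A_seq=261 A_ack=200 B_seq=371 B_ack=261
After event 3: A_seq=261 A_ack=200 B_seq=514 B_ack=261
After event 4: A_seq=261 A_ack=200 B_seq=528 B_ack=261

Answer: 261 200 528 261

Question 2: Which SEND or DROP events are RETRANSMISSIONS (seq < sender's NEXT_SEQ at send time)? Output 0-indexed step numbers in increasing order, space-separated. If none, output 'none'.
Answer: none

Derivation:
Step 0: SEND seq=100 -> fresh
Step 1: SEND seq=115 -> fresh
Step 2: DROP seq=200 -> fresh
Step 3: SEND seq=371 -> fresh
Step 4: SEND seq=514 -> fresh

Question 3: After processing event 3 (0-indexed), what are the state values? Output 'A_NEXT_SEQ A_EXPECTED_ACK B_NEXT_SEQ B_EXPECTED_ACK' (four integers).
After event 0: A_seq=115 A_ack=200 B_seq=200 B_ack=115
After event 1: A_seq=261 A_ack=200 B_seq=200 B_ack=261
After event 2: A_seq=261 A_ack=200 B_seq=371 B_ack=261
After event 3: A_seq=261 A_ack=200 B_seq=514 B_ack=261

261 200 514 261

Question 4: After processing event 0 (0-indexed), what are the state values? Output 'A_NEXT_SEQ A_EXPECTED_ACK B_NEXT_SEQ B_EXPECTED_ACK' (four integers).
After event 0: A_seq=115 A_ack=200 B_seq=200 B_ack=115

115 200 200 115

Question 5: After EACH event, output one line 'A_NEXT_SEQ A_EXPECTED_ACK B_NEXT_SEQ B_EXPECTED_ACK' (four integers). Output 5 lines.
115 200 200 115
261 200 200 261
261 200 371 261
261 200 514 261
261 200 528 261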